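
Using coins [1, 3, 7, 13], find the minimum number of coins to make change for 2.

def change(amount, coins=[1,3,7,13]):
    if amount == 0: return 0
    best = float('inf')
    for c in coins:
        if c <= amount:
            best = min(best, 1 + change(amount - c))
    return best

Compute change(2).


Building up with DP:
change(0) = 0
change(1) = min(1+change(0)=1+0=1) = 1
change(2) = min(1+change(1)=1+1=2) = 2

2


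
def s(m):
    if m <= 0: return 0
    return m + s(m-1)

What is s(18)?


s(18)
= 18 + 17 + 16 + 15 + 14 + 13 + 12 + 11 + 10 + 9 + 8 + 7 + 6 + 5 + 4 + 3 + 2 + 1 + s(0)
= 18 + 17 + 16 + 15 + 14 + 13 + 12 + 11 + 10 + 9 + 8 + 7 + 6 + 5 + 4 + 3 + 2 + 1 + 0
= 171

171


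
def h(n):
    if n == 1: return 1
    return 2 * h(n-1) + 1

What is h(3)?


h(3) = 2 * h(2) + 1
h(2) = 2 * h(1) + 1
h(1) = 1  (base case)
h(2) = 2 * 1 + 1 = 3
h(3) = 2 * 3 + 1 = 7

7


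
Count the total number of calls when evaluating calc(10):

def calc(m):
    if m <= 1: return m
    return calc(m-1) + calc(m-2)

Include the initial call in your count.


Let C(n) = total calls for calc(n)
C(0) = 1, C(1) = 1
C(2) = 1 + C(1) + C(0) = 1 + 1 + 1 = 3
C(3) = 1 + C(2) + C(1) = 1 + 3 + 1 = 5
C(4) = 1 + C(3) + C(2) = 1 + 5 + 3 = 9
C(5) = 1 + C(4) + C(3) = 1 + 9 + 5 = 15
C(6) = 1 + C(5) + C(4) = 1 + 15 + 9 = 25
C(7) = 1 + C(6) + C(5) = 1 + 25 + 15 = 41
C(8) = 1 + C(7) + C(6) = 1 + 41 + 25 = 67
C(9) = 1 + C(8) + C(7) = 1 + 67 + 41 = 109
C(10) = 1 + C(9) + C(8) = 1 + 109 + 67 = 177

177


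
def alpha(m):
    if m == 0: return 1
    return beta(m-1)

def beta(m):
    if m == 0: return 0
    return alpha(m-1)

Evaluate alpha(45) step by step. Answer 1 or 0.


alpha(45) = beta(44)
beta(44) = alpha(43)
alpha(43) = beta(42)
beta(42) = alpha(41)
alpha(41) = beta(40)
beta(40) = alpha(39)
alpha(39) = beta(38)
beta(38) = alpha(37)
alpha(37) = beta(36)
beta(36) = alpha(35)
alpha(35) = beta(34)
beta(34) = alpha(33)
alpha(33) = beta(32)
beta(32) = alpha(31)
alpha(31) = beta(30)
beta(30) = alpha(29)
alpha(29) = beta(28)
beta(28) = alpha(27)
alpha(27) = beta(26)
beta(26) = alpha(25)
alpha(25) = beta(24)
beta(24) = alpha(23)
alpha(23) = beta(22)
beta(22) = alpha(21)
alpha(21) = beta(20)
beta(20) = alpha(19)
alpha(19) = beta(18)
beta(18) = alpha(17)
alpha(17) = beta(16)
beta(16) = alpha(15)
alpha(15) = beta(14)
beta(14) = alpha(13)
alpha(13) = beta(12)
beta(12) = alpha(11)
alpha(11) = beta(10)
beta(10) = alpha(9)
alpha(9) = beta(8)
beta(8) = alpha(7)
alpha(7) = beta(6)
beta(6) = alpha(5)
alpha(5) = beta(4)
beta(4) = alpha(3)
alpha(3) = beta(2)
beta(2) = alpha(1)
alpha(1) = beta(0)
beta(0) = 0  (base case)
Result: 0

0


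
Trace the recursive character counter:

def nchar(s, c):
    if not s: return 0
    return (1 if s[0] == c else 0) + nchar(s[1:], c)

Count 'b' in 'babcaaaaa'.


s[0]='b' == 'b' -> 1
s[0]='a' != 'b' -> 0
s[0]='b' == 'b' -> 1
s[0]='c' != 'b' -> 0
s[0]='a' != 'b' -> 0
s[0]='a' != 'b' -> 0
s[0]='a' != 'b' -> 0
s[0]='a' != 'b' -> 0
s[0]='a' != 'b' -> 0
Sum: 1 + 0 + 1 + 0 + 0 + 0 + 0 + 0 + 0 = 2

2


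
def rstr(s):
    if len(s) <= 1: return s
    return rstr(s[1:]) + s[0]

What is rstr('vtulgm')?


rstr('vtulgm') = rstr('tulgm') + 'v'
rstr('tulgm') = rstr('ulgm') + 't'
rstr('ulgm') = rstr('lgm') + 'u'
rstr('lgm') = rstr('gm') + 'l'
rstr('gm') = rstr('m') + 'g'
rstr('m') = 'm'  (base case)
Concatenating: 'm' + 'g' + 'l' + 'u' + 't' + 'v' = 'mglutv'

mglutv


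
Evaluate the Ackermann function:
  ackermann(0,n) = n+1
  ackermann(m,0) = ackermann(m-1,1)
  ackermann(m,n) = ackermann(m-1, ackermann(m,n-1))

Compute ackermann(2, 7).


ackermann(2, 7) = ackermann(1, ackermann(2, 6))
  ackermann(2, 6) = ackermann(1, ackermann(2, 5))
    ackermann(2, 5) = ackermann(1, ackermann(2, 4))
      ackermann(2, 4) = ackermann(1, ackermann(2, 3))
        ackermann(2, 3) = ackermann(1, ackermann(2, 2))
          ackermann(2, 2) = ackermann(1, ackermann(2, 1))
          ackermann(2, 1) = ackermann(1, ackermann(2, 0))
          ackermann(2, 0) = ackermann(1, 1)
          ackermann(1, 1) = ackermann(0, ackermann(1, 0))
          ackermann(1, 0) = ackermann(0, 1)
          ackermann(0, 1) = 2
            = ackermann(0, 2)
          ackermann(0, 2) = 3
            = ackermann(1, 3)
          ackermann(1, 3) = ackermann(0, ackermann(1, 2))
          ackermann(1, 2) = ackermann(0, ackermann(1, 1))
          ackermann(1, 1) = ackermann(0, ackermann(1, 0))
          ackermann(1, 0) = ackermann(0, 1)
          ackermann(0, 1) = 2
            = ackermann(0, 2)
          ackermann(0, 2) = 3
            = ackermann(0, 3)
          ackermann(0, 3) = 4
            = ackermann(0, 4)
          ackermann(0, 4) = 5
... (trace truncated)
Result: ackermann(2, 7) = 17

17


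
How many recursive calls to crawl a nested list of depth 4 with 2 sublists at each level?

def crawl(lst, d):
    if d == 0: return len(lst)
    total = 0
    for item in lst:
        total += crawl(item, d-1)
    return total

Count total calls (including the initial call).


At depth 0 (root): 1 call
At depth 1: each of 1 parents calls crawl on 2 children = 2 calls
At depth 2: each of 2 parents calls crawl on 2 children = 4 calls
At depth 3: each of 4 parents calls crawl on 2 children = 8 calls
At depth 4: each of 8 parents calls crawl on 2 children = 16 calls
Total: 1 + 2 + 4 + 8 + 16 = 31

31


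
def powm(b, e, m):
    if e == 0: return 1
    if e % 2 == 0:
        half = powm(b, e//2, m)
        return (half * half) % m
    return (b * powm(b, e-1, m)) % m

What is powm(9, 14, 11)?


powm(9, 14, 11): e is even, compute powm(9, 7, 11)
  powm(9, 7, 11): e is odd, compute powm(9, 6, 11)
    powm(9, 6, 11): e is even, compute powm(9, 3, 11)
      powm(9, 3, 11): e is odd, compute powm(9, 2, 11)
        powm(9, 2, 11): e is even, compute powm(9, 1, 11)
          powm(9, 1, 11): e is odd, compute powm(9, 0, 11)
          powm(9, 0, 11) = 1
          (9 * 1) % 11 = 9
        half=9, (9*9) % 11 = 4
      (9 * 4) % 11 = 3
    half=3, (3*3) % 11 = 9
  (9 * 9) % 11 = 4
half=4, (4*4) % 11 = 5

5


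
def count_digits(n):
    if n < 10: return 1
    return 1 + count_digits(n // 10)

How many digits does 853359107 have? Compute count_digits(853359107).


count_digits(853359107) = 1 + count_digits(85335910)
count_digits(85335910) = 1 + count_digits(8533591)
count_digits(8533591) = 1 + count_digits(853359)
count_digits(853359) = 1 + count_digits(85335)
count_digits(85335) = 1 + count_digits(8533)
count_digits(8533) = 1 + count_digits(853)
count_digits(853) = 1 + count_digits(85)
count_digits(85) = 1 + count_digits(8)
count_digits(8) = 1  (base case: 8 < 10)
Unwinding: 1 + 1 + 1 + 1 + 1 + 1 + 1 + 1 + 1 = 9

9


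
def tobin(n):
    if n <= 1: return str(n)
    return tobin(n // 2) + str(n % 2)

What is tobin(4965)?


tobin(4965) = tobin(2482) + '1'
tobin(2482) = tobin(1241) + '0'
tobin(1241) = tobin(620) + '1'
tobin(620) = tobin(310) + '0'
tobin(310) = tobin(155) + '0'
tobin(155) = tobin(77) + '1'
tobin(77) = tobin(38) + '1'
tobin(38) = tobin(19) + '0'
tobin(19) = tobin(9) + '1'
tobin(9) = tobin(4) + '1'
tobin(4) = tobin(2) + '0'
tobin(2) = tobin(1) + '0'
tobin(1) = '1'  (base case)
Concatenating: '1' + '0' + '0' + '1' + '1' + '0' + '1' + '1' + '0' + '0' + '1' + '0' + '1' = '1001101100101'

1001101100101


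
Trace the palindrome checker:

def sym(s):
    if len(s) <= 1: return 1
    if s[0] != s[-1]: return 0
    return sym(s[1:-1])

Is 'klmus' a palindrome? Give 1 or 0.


sym('klmus'): s[0]='k' != s[-1]='s' -> return 0
Result: 0 (not a palindrome)

0


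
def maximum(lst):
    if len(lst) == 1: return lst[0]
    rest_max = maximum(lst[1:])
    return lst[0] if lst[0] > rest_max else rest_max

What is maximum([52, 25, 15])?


maximum([52, 25, 15]): compare 52 with maximum([25, 15])
maximum([25, 15]): compare 25 with maximum([15])
maximum([15]) = 15  (base case)
Compare 25 with 15 -> 25
Compare 52 with 25 -> 52

52


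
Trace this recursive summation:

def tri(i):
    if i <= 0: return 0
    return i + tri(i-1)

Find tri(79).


tri(79)
= 79 + 78 + 77 + 76 + 75 + 74 + 73 + 72 + 71 + 70 + 69 + 68 + 67 + 66 + 65 + 64 + 63 + 62 + 61 + 60 + 59 + 58 + 57 + 56 + 55 + 54 + 53 + 52 + 51 + 50 + 49 + 48 + 47 + 46 + 45 + 44 + 43 + 42 + 41 + 40 + 39 + 38 + 37 + 36 + 35 + 34 + 33 + 32 + 31 + 30 + 29 + 28 + 27 + 26 + 25 + 24 + 23 + 22 + 21 + 20 + 19 + 18 + 17 + 16 + 15 + 14 + 13 + 12 + 11 + 10 + 9 + 8 + 7 + 6 + 5 + 4 + 3 + 2 + 1 + tri(0)
= 79 + 78 + 77 + 76 + 75 + 74 + 73 + 72 + 71 + 70 + 69 + 68 + 67 + 66 + 65 + 64 + 63 + 62 + 61 + 60 + 59 + 58 + 57 + 56 + 55 + 54 + 53 + 52 + 51 + 50 + 49 + 48 + 47 + 46 + 45 + 44 + 43 + 42 + 41 + 40 + 39 + 38 + 37 + 36 + 35 + 34 + 33 + 32 + 31 + 30 + 29 + 28 + 27 + 26 + 25 + 24 + 23 + 22 + 21 + 20 + 19 + 18 + 17 + 16 + 15 + 14 + 13 + 12 + 11 + 10 + 9 + 8 + 7 + 6 + 5 + 4 + 3 + 2 + 1 + 0
= 3160

3160


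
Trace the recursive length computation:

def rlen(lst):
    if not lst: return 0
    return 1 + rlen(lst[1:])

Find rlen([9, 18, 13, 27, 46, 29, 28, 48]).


rlen([9, 18, 13, 27, 46, 29, 28, 48]) = 1 + rlen([18, 13, 27, 46, 29, 28, 48])
rlen([18, 13, 27, 46, 29, 28, 48]) = 1 + rlen([13, 27, 46, 29, 28, 48])
rlen([13, 27, 46, 29, 28, 48]) = 1 + rlen([27, 46, 29, 28, 48])
rlen([27, 46, 29, 28, 48]) = 1 + rlen([46, 29, 28, 48])
rlen([46, 29, 28, 48]) = 1 + rlen([29, 28, 48])
rlen([29, 28, 48]) = 1 + rlen([28, 48])
rlen([28, 48]) = 1 + rlen([48])
rlen([48]) = 1 + rlen([])
rlen([]) = 0  (base case)
Unwinding: 1 + 1 + 1 + 1 + 1 + 1 + 1 + 1 + 0 = 8

8


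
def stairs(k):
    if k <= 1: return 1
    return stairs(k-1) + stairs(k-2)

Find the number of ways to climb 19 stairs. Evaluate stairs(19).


Building up from base cases:
stairs(0) = 1
stairs(1) = 1
stairs(2) = stairs(1) + stairs(0) = 1 + 1 = 2
stairs(3) = stairs(2) + stairs(1) = 2 + 1 = 3
stairs(4) = stairs(3) + stairs(2) = 3 + 2 = 5
stairs(5) = stairs(4) + stairs(3) = 5 + 3 = 8
stairs(6) = stairs(5) + stairs(4) = 8 + 5 = 13
stairs(7) = stairs(6) + stairs(5) = 13 + 8 = 21
stairs(8) = stairs(7) + stairs(6) = 21 + 13 = 34
stairs(9) = stairs(8) + stairs(7) = 34 + 21 = 55
stairs(10) = stairs(9) + stairs(8) = 55 + 34 = 89
stairs(11) = stairs(10) + stairs(9) = 89 + 55 = 144
stairs(12) = stairs(11) + stairs(10) = 144 + 89 = 233
stairs(13) = stairs(12) + stairs(11) = 233 + 144 = 377
stairs(14) = stairs(13) + stairs(12) = 377 + 233 = 610
stairs(15) = stairs(14) + stairs(13) = 610 + 377 = 987
stairs(16) = stairs(15) + stairs(14) = 987 + 610 = 1597
stairs(17) = stairs(16) + stairs(15) = 1597 + 987 = 2584
stairs(18) = stairs(17) + stairs(16) = 2584 + 1597 = 4181
stairs(19) = stairs(18) + stairs(17) = 4181 + 2584 = 6765

6765


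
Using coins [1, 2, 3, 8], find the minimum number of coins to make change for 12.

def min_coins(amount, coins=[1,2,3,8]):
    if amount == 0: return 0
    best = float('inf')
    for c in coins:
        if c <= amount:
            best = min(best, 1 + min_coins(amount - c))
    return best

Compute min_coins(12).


Building up with DP:
min_coins(0) = 0
min_coins(1) = min(1+min_coins(0)=1+0=1) = 1
min_coins(2) = min(1+min_coins(1)=1+1=2, 1+min_coins(0)=1+0=1) = 1
min_coins(3) = min(1+min_coins(2)=1+1=2, 1+min_coins(1)=1+1=2, 1+min_coins(0)=1+0=1) = 1
min_coins(4) = min(1+min_coins(3)=1+1=2, 1+min_coins(2)=1+1=2, 1+min_coins(1)=1+1=2) = 2
min_coins(5) = min(1+min_coins(4)=1+2=3, 1+min_coins(3)=1+1=2, 1+min_coins(2)=1+1=2) = 2
min_coins(6) = min(1+min_coins(5)=1+2=3, 1+min_coins(4)=1+2=3, 1+min_coins(3)=1+1=2) = 2
min_coins(7) = min(1+min_coins(6)=1+2=3, 1+min_coins(5)=1+2=3, 1+min_coins(4)=1+2=3) = 3
min_coins(8) = min(1+min_coins(7)=1+3=4, 1+min_coins(6)=1+2=3, 1+min_coins(5)=1+2=3, 1+min_coins(0)=1+0=1) = 1
min_coins(9) = min(1+min_coins(8)=1+1=2, 1+min_coins(7)=1+3=4, 1+min_coins(6)=1+2=3, 1+min_coins(1)=1+1=2) = 2
min_coins(10) = min(1+min_coins(9)=1+2=3, 1+min_coins(8)=1+1=2, 1+min_coins(7)=1+3=4, 1+min_coins(2)=1+1=2) = 2
min_coins(11) = min(1+min_coins(10)=1+2=3, 1+min_coins(9)=1+2=3, 1+min_coins(8)=1+1=2, 1+min_coins(3)=1+1=2) = 2
min_coins(12) = min(1+min_coins(11)=1+2=3, 1+min_coins(10)=1+2=3, 1+min_coins(9)=1+2=3, 1+min_coins(4)=1+2=3) = 3

3


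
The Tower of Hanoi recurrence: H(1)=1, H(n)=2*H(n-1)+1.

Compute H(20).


H(20) = 2 * H(19) + 1
H(19) = 2 * H(18) + 1
H(18) = 2 * H(17) + 1
H(17) = 2 * H(16) + 1
H(16) = 2 * H(15) + 1
H(15) = 2 * H(14) + 1
H(14) = 2 * H(13) + 1
H(13) = 2 * H(12) + 1
H(12) = 2 * H(11) + 1
H(11) = 2 * H(10) + 1
H(10) = 2 * H(9) + 1
H(9) = 2 * H(8) + 1
H(8) = 2 * H(7) + 1
H(7) = 2 * H(6) + 1
H(6) = 2 * H(5) + 1
H(5) = 2 * H(4) + 1
H(4) = 2 * H(3) + 1
H(3) = 2 * H(2) + 1
H(2) = 2 * H(1) + 1
H(1) = 1  (base case)
H(2) = 2 * 1 + 1 = 3
H(3) = 2 * 3 + 1 = 7
H(4) = 2 * 7 + 1 = 15
H(5) = 2 * 15 + 1 = 31
H(6) = 2 * 31 + 1 = 63
H(7) = 2 * 63 + 1 = 127
H(8) = 2 * 127 + 1 = 255
H(9) = 2 * 255 + 1 = 511
H(10) = 2 * 511 + 1 = 1023
H(11) = 2 * 1023 + 1 = 2047
H(12) = 2 * 2047 + 1 = 4095
H(13) = 2 * 4095 + 1 = 8191
H(14) = 2 * 8191 + 1 = 16383
H(15) = 2 * 16383 + 1 = 32767
H(16) = 2 * 32767 + 1 = 65535
H(17) = 2 * 65535 + 1 = 131071
H(18) = 2 * 131071 + 1 = 262143
H(19) = 2 * 262143 + 1 = 524287
H(20) = 2 * 524287 + 1 = 1048575

1048575


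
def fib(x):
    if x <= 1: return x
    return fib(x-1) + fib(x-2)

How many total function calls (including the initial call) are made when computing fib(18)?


Let C(n) = total calls for fib(n)
C(0) = 1, C(1) = 1
C(2) = 1 + C(1) + C(0) = 1 + 1 + 1 = 3
C(3) = 1 + C(2) + C(1) = 1 + 3 + 1 = 5
C(4) = 1 + C(3) + C(2) = 1 + 5 + 3 = 9
C(5) = 1 + C(4) + C(3) = 1 + 9 + 5 = 15
C(6) = 1 + C(5) + C(4) = 1 + 15 + 9 = 25
C(7) = 1 + C(6) + C(5) = 1 + 25 + 15 = 41
C(8) = 1 + C(7) + C(6) = 1 + 41 + 25 = 67
C(9) = 1 + C(8) + C(7) = 1 + 67 + 41 = 109
C(10) = 1 + C(9) + C(8) = 1 + 109 + 67 = 177
C(11) = 1 + C(10) + C(9) = 1 + 177 + 109 = 287
C(12) = 1 + C(11) + C(10) = 1 + 287 + 177 = 465
C(13) = 1 + C(12) + C(11) = 1 + 465 + 287 = 753
C(14) = 1 + C(13) + C(12) = 1 + 753 + 465 = 1219
C(15) = 1 + C(14) + C(13) = 1 + 1219 + 753 = 1973
C(16) = 1 + C(15) + C(14) = 1 + 1973 + 1219 = 3193
C(17) = 1 + C(16) + C(15) = 1 + 3193 + 1973 = 5167
C(18) = 1 + C(17) + C(16) = 1 + 5167 + 3193 = 8361

8361


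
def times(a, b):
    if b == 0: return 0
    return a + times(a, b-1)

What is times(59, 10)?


times(59, 10) = 59 + times(59, 9)
times(59, 9) = 59 + times(59, 8)
times(59, 8) = 59 + times(59, 7)
times(59, 7) = 59 + times(59, 6)
times(59, 6) = 59 + times(59, 5)
times(59, 5) = 59 + times(59, 4)
times(59, 4) = 59 + times(59, 3)
times(59, 3) = 59 + times(59, 2)
times(59, 2) = 59 + times(59, 1)
times(59, 1) = 59 + times(59, 0)
times(59, 0) = 0  (base case)
Total: 59 + 59 + 59 + 59 + 59 + 59 + 59 + 59 + 59 + 59 + 0 = 590

590


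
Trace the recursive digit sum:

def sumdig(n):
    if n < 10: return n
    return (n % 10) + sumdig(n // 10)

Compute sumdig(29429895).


sumdig(29429895) = 5 + sumdig(2942989)
sumdig(2942989) = 9 + sumdig(294298)
sumdig(294298) = 8 + sumdig(29429)
sumdig(29429) = 9 + sumdig(2942)
sumdig(2942) = 2 + sumdig(294)
sumdig(294) = 4 + sumdig(29)
sumdig(29) = 9 + sumdig(2)
sumdig(2) = 2  (base case)
Total: 5 + 9 + 8 + 9 + 2 + 4 + 9 + 2 = 48

48


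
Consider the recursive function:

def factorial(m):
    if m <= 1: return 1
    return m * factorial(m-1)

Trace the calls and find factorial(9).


factorial(9)
= 9 * factorial(8)
= 9 * 8 * factorial(7)
= 9 * 8 * 7 * factorial(6)
= 9 * 8 * 7 * 6 * factorial(5)
= 9 * 8 * 7 * 6 * 5 * factorial(4)
= 9 * 8 * 7 * 6 * 5 * 4 * factorial(3)
= 9 * 8 * 7 * 6 * 5 * 4 * 3 * factorial(2)
= 9 * 8 * 7 * 6 * 5 * 4 * 3 * 2 * factorial(1)
= 9 * 8 * 7 * 6 * 5 * 4 * 3 * 2 * 1
= 362880

362880


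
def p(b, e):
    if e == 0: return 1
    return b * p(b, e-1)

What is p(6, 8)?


p(6, 8)
= 6 * p(6, 7)
= 6 * 6 * p(6, 6)
= 6 * 6 * 6 * p(6, 5)
= 6 * 6 * 6 * 6 * p(6, 4)
= 6 * 6 * 6 * 6 * 6 * p(6, 3)
= 6 * 6 * 6 * 6 * 6 * 6 * p(6, 2)
= 6 * 6 * 6 * 6 * 6 * 6 * 6 * p(6, 1)
= 6 * 6 * 6 * 6 * 6 * 6 * 6 * 6 * p(6, 0)
= 6 * 6 * 6 * 6 * 6 * 6 * 6 * 6 * 1
= 1679616

1679616


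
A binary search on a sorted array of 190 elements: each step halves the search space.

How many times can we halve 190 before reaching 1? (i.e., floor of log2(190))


190 / 2 = 95
95 / 2 = 47
47 / 2 = 23
23 / 2 = 11
11 / 2 = 5
5 / 2 = 2
2 / 2 = 1
Reached 1 after 7 halvings

7


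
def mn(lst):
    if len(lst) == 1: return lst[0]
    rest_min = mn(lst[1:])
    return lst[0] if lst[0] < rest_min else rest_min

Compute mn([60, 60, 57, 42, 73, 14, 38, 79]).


mn([60, 60, 57, 42, 73, 14, 38, 79]): compare 60 with mn([60, 57, 42, 73, 14, 38, 79])
mn([60, 57, 42, 73, 14, 38, 79]): compare 60 with mn([57, 42, 73, 14, 38, 79])
mn([57, 42, 73, 14, 38, 79]): compare 57 with mn([42, 73, 14, 38, 79])
mn([42, 73, 14, 38, 79]): compare 42 with mn([73, 14, 38, 79])
mn([73, 14, 38, 79]): compare 73 with mn([14, 38, 79])
mn([14, 38, 79]): compare 14 with mn([38, 79])
mn([38, 79]): compare 38 with mn([79])
mn([79]) = 79  (base case)
Compare 38 with 79 -> 38
Compare 14 with 38 -> 14
Compare 73 with 14 -> 14
Compare 42 with 14 -> 14
Compare 57 with 14 -> 14
Compare 60 with 14 -> 14
Compare 60 with 14 -> 14

14


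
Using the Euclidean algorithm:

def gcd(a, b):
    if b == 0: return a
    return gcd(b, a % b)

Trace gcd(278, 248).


gcd(278, 248) = gcd(248, 30)
gcd(248, 30) = gcd(30, 8)
gcd(30, 8) = gcd(8, 6)
gcd(8, 6) = gcd(6, 2)
gcd(6, 2) = gcd(2, 0)
gcd(2, 0) = 2  (base case)

2


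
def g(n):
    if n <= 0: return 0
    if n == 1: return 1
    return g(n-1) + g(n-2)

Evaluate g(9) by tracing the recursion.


Computing g(9) bottom-up:
g(0) = 0
g(1) = 1
g(2) = g(1) + g(0) = 1 + 0 = 1
g(3) = g(2) + g(1) = 1 + 1 = 2
g(4) = g(3) + g(2) = 2 + 1 = 3
g(5) = g(4) + g(3) = 3 + 2 = 5
g(6) = g(5) + g(4) = 5 + 3 = 8
g(7) = g(6) + g(5) = 8 + 5 = 13
g(8) = g(7) + g(6) = 13 + 8 = 21
g(9) = g(8) + g(7) = 21 + 13 = 34

34


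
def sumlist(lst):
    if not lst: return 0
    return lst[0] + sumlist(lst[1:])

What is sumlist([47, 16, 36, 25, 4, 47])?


sumlist([47, 16, 36, 25, 4, 47]) = 47 + sumlist([16, 36, 25, 4, 47])
sumlist([16, 36, 25, 4, 47]) = 16 + sumlist([36, 25, 4, 47])
sumlist([36, 25, 4, 47]) = 36 + sumlist([25, 4, 47])
sumlist([25, 4, 47]) = 25 + sumlist([4, 47])
sumlist([4, 47]) = 4 + sumlist([47])
sumlist([47]) = 47 + sumlist([])
sumlist([]) = 0  (base case)
Total: 47 + 16 + 36 + 25 + 4 + 47 + 0 = 175

175


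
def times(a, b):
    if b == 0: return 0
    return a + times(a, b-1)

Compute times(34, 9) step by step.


times(34, 9) = 34 + times(34, 8)
times(34, 8) = 34 + times(34, 7)
times(34, 7) = 34 + times(34, 6)
times(34, 6) = 34 + times(34, 5)
times(34, 5) = 34 + times(34, 4)
times(34, 4) = 34 + times(34, 3)
times(34, 3) = 34 + times(34, 2)
times(34, 2) = 34 + times(34, 1)
times(34, 1) = 34 + times(34, 0)
times(34, 0) = 0  (base case)
Total: 34 + 34 + 34 + 34 + 34 + 34 + 34 + 34 + 34 + 0 = 306

306


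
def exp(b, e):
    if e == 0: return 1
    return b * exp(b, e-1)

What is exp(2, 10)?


exp(2, 10)
= 2 * exp(2, 9)
= 2 * 2 * exp(2, 8)
= 2 * 2 * 2 * exp(2, 7)
= 2 * 2 * 2 * 2 * exp(2, 6)
= 2 * 2 * 2 * 2 * 2 * exp(2, 5)
= 2 * 2 * 2 * 2 * 2 * 2 * exp(2, 4)
= 2 * 2 * 2 * 2 * 2 * 2 * 2 * exp(2, 3)
= 2 * 2 * 2 * 2 * 2 * 2 * 2 * 2 * exp(2, 2)
= 2 * 2 * 2 * 2 * 2 * 2 * 2 * 2 * 2 * exp(2, 1)
= 2 * 2 * 2 * 2 * 2 * 2 * 2 * 2 * 2 * 2 * exp(2, 0)
= 2 * 2 * 2 * 2 * 2 * 2 * 2 * 2 * 2 * 2 * 1
= 1024

1024


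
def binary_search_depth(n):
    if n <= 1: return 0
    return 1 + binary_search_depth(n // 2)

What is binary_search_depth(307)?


307 / 2 = 153
153 / 2 = 76
76 / 2 = 38
38 / 2 = 19
19 / 2 = 9
9 / 2 = 4
4 / 2 = 2
2 / 2 = 1
Reached 1 after 8 halvings

8


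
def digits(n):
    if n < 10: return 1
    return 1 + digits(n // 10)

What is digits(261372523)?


digits(261372523) = 1 + digits(26137252)
digits(26137252) = 1 + digits(2613725)
digits(2613725) = 1 + digits(261372)
digits(261372) = 1 + digits(26137)
digits(26137) = 1 + digits(2613)
digits(2613) = 1 + digits(261)
digits(261) = 1 + digits(26)
digits(26) = 1 + digits(2)
digits(2) = 1  (base case: 2 < 10)
Unwinding: 1 + 1 + 1 + 1 + 1 + 1 + 1 + 1 + 1 = 9

9


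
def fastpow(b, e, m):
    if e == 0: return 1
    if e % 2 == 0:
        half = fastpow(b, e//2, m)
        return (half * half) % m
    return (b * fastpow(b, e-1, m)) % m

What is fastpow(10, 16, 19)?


fastpow(10, 16, 19): e is even, compute fastpow(10, 8, 19)
  fastpow(10, 8, 19): e is even, compute fastpow(10, 4, 19)
    fastpow(10, 4, 19): e is even, compute fastpow(10, 2, 19)
      fastpow(10, 2, 19): e is even, compute fastpow(10, 1, 19)
        fastpow(10, 1, 19): e is odd, compute fastpow(10, 0, 19)
          fastpow(10, 0, 19) = 1
        (10 * 1) % 19 = 10
      half=10, (10*10) % 19 = 5
    half=5, (5*5) % 19 = 6
  half=6, (6*6) % 19 = 17
half=17, (17*17) % 19 = 4

4


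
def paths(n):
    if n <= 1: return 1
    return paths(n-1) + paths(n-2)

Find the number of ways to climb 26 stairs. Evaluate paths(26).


Building up from base cases:
paths(0) = 1
paths(1) = 1
paths(2) = paths(1) + paths(0) = 1 + 1 = 2
paths(3) = paths(2) + paths(1) = 2 + 1 = 3
paths(4) = paths(3) + paths(2) = 3 + 2 = 5
paths(5) = paths(4) + paths(3) = 5 + 3 = 8
paths(6) = paths(5) + paths(4) = 8 + 5 = 13
paths(7) = paths(6) + paths(5) = 13 + 8 = 21
paths(8) = paths(7) + paths(6) = 21 + 13 = 34
paths(9) = paths(8) + paths(7) = 34 + 21 = 55
paths(10) = paths(9) + paths(8) = 55 + 34 = 89
paths(11) = paths(10) + paths(9) = 89 + 55 = 144
paths(12) = paths(11) + paths(10) = 144 + 89 = 233
paths(13) = paths(12) + paths(11) = 233 + 144 = 377
paths(14) = paths(13) + paths(12) = 377 + 233 = 610
paths(15) = paths(14) + paths(13) = 610 + 377 = 987
paths(16) = paths(15) + paths(14) = 987 + 610 = 1597
paths(17) = paths(16) + paths(15) = 1597 + 987 = 2584
paths(18) = paths(17) + paths(16) = 2584 + 1597 = 4181
paths(19) = paths(18) + paths(17) = 4181 + 2584 = 6765
paths(20) = paths(19) + paths(18) = 6765 + 4181 = 10946
paths(21) = paths(20) + paths(19) = 10946 + 6765 = 17711
paths(22) = paths(21) + paths(20) = 17711 + 10946 = 28657
paths(23) = paths(22) + paths(21) = 28657 + 17711 = 46368
paths(24) = paths(23) + paths(22) = 46368 + 28657 = 75025
paths(25) = paths(24) + paths(23) = 75025 + 46368 = 121393
paths(26) = paths(25) + paths(24) = 121393 + 75025 = 196418

196418


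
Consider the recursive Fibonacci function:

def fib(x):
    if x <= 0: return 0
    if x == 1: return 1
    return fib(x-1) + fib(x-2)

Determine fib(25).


Computing fib(25) bottom-up:
fib(0) = 0
fib(1) = 1
fib(2) = fib(1) + fib(0) = 1 + 0 = 1
fib(3) = fib(2) + fib(1) = 1 + 1 = 2
fib(4) = fib(3) + fib(2) = 2 + 1 = 3
fib(5) = fib(4) + fib(3) = 3 + 2 = 5
fib(6) = fib(5) + fib(4) = 5 + 3 = 8
fib(7) = fib(6) + fib(5) = 8 + 5 = 13
fib(8) = fib(7) + fib(6) = 13 + 8 = 21
fib(9) = fib(8) + fib(7) = 21 + 13 = 34
fib(10) = fib(9) + fib(8) = 34 + 21 = 55
fib(11) = fib(10) + fib(9) = 55 + 34 = 89
fib(12) = fib(11) + fib(10) = 89 + 55 = 144
fib(13) = fib(12) + fib(11) = 144 + 89 = 233
fib(14) = fib(13) + fib(12) = 233 + 144 = 377
fib(15) = fib(14) + fib(13) = 377 + 233 = 610
fib(16) = fib(15) + fib(14) = 610 + 377 = 987
fib(17) = fib(16) + fib(15) = 987 + 610 = 1597
fib(18) = fib(17) + fib(16) = 1597 + 987 = 2584
fib(19) = fib(18) + fib(17) = 2584 + 1597 = 4181
fib(20) = fib(19) + fib(18) = 4181 + 2584 = 6765
fib(21) = fib(20) + fib(19) = 6765 + 4181 = 10946
fib(22) = fib(21) + fib(20) = 10946 + 6765 = 17711
fib(23) = fib(22) + fib(21) = 17711 + 10946 = 28657
fib(24) = fib(23) + fib(22) = 28657 + 17711 = 46368
fib(25) = fib(24) + fib(23) = 46368 + 28657 = 75025

75025


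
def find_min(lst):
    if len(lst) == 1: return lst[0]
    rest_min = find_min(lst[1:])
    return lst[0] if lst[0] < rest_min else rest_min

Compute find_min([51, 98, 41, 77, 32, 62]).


find_min([51, 98, 41, 77, 32, 62]): compare 51 with find_min([98, 41, 77, 32, 62])
find_min([98, 41, 77, 32, 62]): compare 98 with find_min([41, 77, 32, 62])
find_min([41, 77, 32, 62]): compare 41 with find_min([77, 32, 62])
find_min([77, 32, 62]): compare 77 with find_min([32, 62])
find_min([32, 62]): compare 32 with find_min([62])
find_min([62]) = 62  (base case)
Compare 32 with 62 -> 32
Compare 77 with 32 -> 32
Compare 41 with 32 -> 32
Compare 98 with 32 -> 32
Compare 51 with 32 -> 32

32


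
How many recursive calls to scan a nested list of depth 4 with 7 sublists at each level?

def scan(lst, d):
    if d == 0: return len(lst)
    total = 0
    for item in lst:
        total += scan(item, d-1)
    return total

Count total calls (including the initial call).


At depth 0 (root): 1 call
At depth 1: each of 1 parents calls scan on 7 children = 7 calls
At depth 2: each of 7 parents calls scan on 7 children = 49 calls
At depth 3: each of 49 parents calls scan on 7 children = 343 calls
At depth 4: each of 343 parents calls scan on 7 children = 2401 calls
Total: 1 + 7 + 49 + 343 + 2401 = 2801

2801


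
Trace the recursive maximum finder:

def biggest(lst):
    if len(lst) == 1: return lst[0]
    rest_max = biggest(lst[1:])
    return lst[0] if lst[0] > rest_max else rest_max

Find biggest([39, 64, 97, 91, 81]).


biggest([39, 64, 97, 91, 81]): compare 39 with biggest([64, 97, 91, 81])
biggest([64, 97, 91, 81]): compare 64 with biggest([97, 91, 81])
biggest([97, 91, 81]): compare 97 with biggest([91, 81])
biggest([91, 81]): compare 91 with biggest([81])
biggest([81]) = 81  (base case)
Compare 91 with 81 -> 91
Compare 97 with 91 -> 97
Compare 64 with 97 -> 97
Compare 39 with 97 -> 97

97


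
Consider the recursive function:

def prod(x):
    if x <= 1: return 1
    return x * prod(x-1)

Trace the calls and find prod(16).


prod(16)
= 16 * prod(15)
= 16 * 15 * prod(14)
= 16 * 15 * 14 * prod(13)
= 16 * 15 * 14 * 13 * prod(12)
= 16 * 15 * 14 * 13 * 12 * prod(11)
= 16 * 15 * 14 * 13 * 12 * 11 * prod(10)
= 16 * 15 * 14 * 13 * 12 * 11 * 10 * prod(9)
= 16 * 15 * 14 * 13 * 12 * 11 * 10 * 9 * prod(8)
= 16 * 15 * 14 * 13 * 12 * 11 * 10 * 9 * 8 * prod(7)
= 16 * 15 * 14 * 13 * 12 * 11 * 10 * 9 * 8 * 7 * prod(6)
= 16 * 15 * 14 * 13 * 12 * 11 * 10 * 9 * 8 * 7 * 6 * prod(5)
= 16 * 15 * 14 * 13 * 12 * 11 * 10 * 9 * 8 * 7 * 6 * 5 * prod(4)
= 16 * 15 * 14 * 13 * 12 * 11 * 10 * 9 * 8 * 7 * 6 * 5 * 4 * prod(3)
= 16 * 15 * 14 * 13 * 12 * 11 * 10 * 9 * 8 * 7 * 6 * 5 * 4 * 3 * prod(2)
= 16 * 15 * 14 * 13 * 12 * 11 * 10 * 9 * 8 * 7 * 6 * 5 * 4 * 3 * 2 * prod(1)
= 16 * 15 * 14 * 13 * 12 * 11 * 10 * 9 * 8 * 7 * 6 * 5 * 4 * 3 * 2 * 1
= 20922789888000

20922789888000


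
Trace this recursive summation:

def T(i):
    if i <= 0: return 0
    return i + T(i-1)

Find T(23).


T(23)
= 23 + 22 + 21 + 20 + 19 + 18 + 17 + 16 + 15 + 14 + 13 + 12 + 11 + 10 + 9 + 8 + 7 + 6 + 5 + 4 + 3 + 2 + 1 + T(0)
= 23 + 22 + 21 + 20 + 19 + 18 + 17 + 16 + 15 + 14 + 13 + 12 + 11 + 10 + 9 + 8 + 7 + 6 + 5 + 4 + 3 + 2 + 1 + 0
= 276

276


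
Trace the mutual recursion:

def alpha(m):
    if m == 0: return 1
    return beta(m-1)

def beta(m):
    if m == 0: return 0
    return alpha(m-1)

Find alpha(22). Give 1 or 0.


alpha(22) = beta(21)
beta(21) = alpha(20)
alpha(20) = beta(19)
beta(19) = alpha(18)
alpha(18) = beta(17)
beta(17) = alpha(16)
alpha(16) = beta(15)
beta(15) = alpha(14)
alpha(14) = beta(13)
beta(13) = alpha(12)
alpha(12) = beta(11)
beta(11) = alpha(10)
alpha(10) = beta(9)
beta(9) = alpha(8)
alpha(8) = beta(7)
beta(7) = alpha(6)
alpha(6) = beta(5)
beta(5) = alpha(4)
alpha(4) = beta(3)
beta(3) = alpha(2)
alpha(2) = beta(1)
beta(1) = alpha(0)
alpha(0) = 1  (base case)
Result: 1

1


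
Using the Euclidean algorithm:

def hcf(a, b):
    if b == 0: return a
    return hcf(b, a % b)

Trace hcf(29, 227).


hcf(29, 227) = hcf(227, 29)
hcf(227, 29) = hcf(29, 24)
hcf(29, 24) = hcf(24, 5)
hcf(24, 5) = hcf(5, 4)
hcf(5, 4) = hcf(4, 1)
hcf(4, 1) = hcf(1, 0)
hcf(1, 0) = 1  (base case)

1


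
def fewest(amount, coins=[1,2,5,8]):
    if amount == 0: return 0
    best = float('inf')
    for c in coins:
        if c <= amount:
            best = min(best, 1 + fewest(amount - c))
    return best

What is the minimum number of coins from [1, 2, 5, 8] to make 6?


Building up with DP:
fewest(0) = 0
fewest(1) = min(1+fewest(0)=1+0=1) = 1
fewest(2) = min(1+fewest(1)=1+1=2, 1+fewest(0)=1+0=1) = 1
fewest(3) = min(1+fewest(2)=1+1=2, 1+fewest(1)=1+1=2) = 2
fewest(4) = min(1+fewest(3)=1+2=3, 1+fewest(2)=1+1=2) = 2
fewest(5) = min(1+fewest(4)=1+2=3, 1+fewest(3)=1+2=3, 1+fewest(0)=1+0=1) = 1
fewest(6) = min(1+fewest(5)=1+1=2, 1+fewest(4)=1+2=3, 1+fewest(1)=1+1=2) = 2

2


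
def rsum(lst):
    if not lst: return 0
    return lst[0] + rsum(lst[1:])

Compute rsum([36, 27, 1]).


rsum([36, 27, 1]) = 36 + rsum([27, 1])
rsum([27, 1]) = 27 + rsum([1])
rsum([1]) = 1 + rsum([])
rsum([]) = 0  (base case)
Total: 36 + 27 + 1 + 0 = 64

64


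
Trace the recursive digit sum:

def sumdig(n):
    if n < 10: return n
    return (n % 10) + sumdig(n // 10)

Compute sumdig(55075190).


sumdig(55075190) = 0 + sumdig(5507519)
sumdig(5507519) = 9 + sumdig(550751)
sumdig(550751) = 1 + sumdig(55075)
sumdig(55075) = 5 + sumdig(5507)
sumdig(5507) = 7 + sumdig(550)
sumdig(550) = 0 + sumdig(55)
sumdig(55) = 5 + sumdig(5)
sumdig(5) = 5  (base case)
Total: 0 + 9 + 1 + 5 + 7 + 0 + 5 + 5 = 32

32


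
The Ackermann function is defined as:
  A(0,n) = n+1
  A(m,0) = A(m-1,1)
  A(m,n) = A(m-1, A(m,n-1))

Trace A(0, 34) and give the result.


A(0, 34) = 35
Result: A(0, 34) = 35

35


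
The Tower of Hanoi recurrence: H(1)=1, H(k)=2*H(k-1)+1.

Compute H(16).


H(16) = 2 * H(15) + 1
H(15) = 2 * H(14) + 1
H(14) = 2 * H(13) + 1
H(13) = 2 * H(12) + 1
H(12) = 2 * H(11) + 1
H(11) = 2 * H(10) + 1
H(10) = 2 * H(9) + 1
H(9) = 2 * H(8) + 1
H(8) = 2 * H(7) + 1
H(7) = 2 * H(6) + 1
H(6) = 2 * H(5) + 1
H(5) = 2 * H(4) + 1
H(4) = 2 * H(3) + 1
H(3) = 2 * H(2) + 1
H(2) = 2 * H(1) + 1
H(1) = 1  (base case)
H(2) = 2 * 1 + 1 = 3
H(3) = 2 * 3 + 1 = 7
H(4) = 2 * 7 + 1 = 15
H(5) = 2 * 15 + 1 = 31
H(6) = 2 * 31 + 1 = 63
H(7) = 2 * 63 + 1 = 127
H(8) = 2 * 127 + 1 = 255
H(9) = 2 * 255 + 1 = 511
H(10) = 2 * 511 + 1 = 1023
H(11) = 2 * 1023 + 1 = 2047
H(12) = 2 * 2047 + 1 = 4095
H(13) = 2 * 4095 + 1 = 8191
H(14) = 2 * 8191 + 1 = 16383
H(15) = 2 * 16383 + 1 = 32767
H(16) = 2 * 32767 + 1 = 65535

65535


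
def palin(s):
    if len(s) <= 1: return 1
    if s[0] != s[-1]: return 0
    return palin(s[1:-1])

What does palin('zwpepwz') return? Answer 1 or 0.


palin('zwpepwz'): s[0]='z' == s[-1]='z' -> check palin('wpepw')
palin('wpepw'): s[0]='w' == s[-1]='w' -> check palin('pep')
palin('pep'): s[0]='p' == s[-1]='p' -> check palin('e')
palin('e'): len <= 1 -> return 1  (base case)
Result: 1 (palindrome)

1


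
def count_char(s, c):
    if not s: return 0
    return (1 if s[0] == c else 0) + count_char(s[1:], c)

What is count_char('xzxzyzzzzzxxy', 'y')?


s[0]='x' != 'y' -> 0
s[0]='z' != 'y' -> 0
s[0]='x' != 'y' -> 0
s[0]='z' != 'y' -> 0
s[0]='y' == 'y' -> 1
s[0]='z' != 'y' -> 0
s[0]='z' != 'y' -> 0
s[0]='z' != 'y' -> 0
s[0]='z' != 'y' -> 0
s[0]='z' != 'y' -> 0
s[0]='x' != 'y' -> 0
s[0]='x' != 'y' -> 0
s[0]='y' == 'y' -> 1
Sum: 0 + 0 + 0 + 0 + 1 + 0 + 0 + 0 + 0 + 0 + 0 + 0 + 1 = 2

2


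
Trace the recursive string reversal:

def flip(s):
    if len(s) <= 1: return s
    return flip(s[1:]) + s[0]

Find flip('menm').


flip('menm') = flip('enm') + 'm'
flip('enm') = flip('nm') + 'e'
flip('nm') = flip('m') + 'n'
flip('m') = 'm'  (base case)
Concatenating: 'm' + 'n' + 'e' + 'm' = 'mnem'

mnem


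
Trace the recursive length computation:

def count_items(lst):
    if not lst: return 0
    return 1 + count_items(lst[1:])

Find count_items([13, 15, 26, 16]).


count_items([13, 15, 26, 16]) = 1 + count_items([15, 26, 16])
count_items([15, 26, 16]) = 1 + count_items([26, 16])
count_items([26, 16]) = 1 + count_items([16])
count_items([16]) = 1 + count_items([])
count_items([]) = 0  (base case)
Unwinding: 1 + 1 + 1 + 1 + 0 = 4

4


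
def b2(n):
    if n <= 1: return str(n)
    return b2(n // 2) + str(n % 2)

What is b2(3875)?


b2(3875) = b2(1937) + '1'
b2(1937) = b2(968) + '1'
b2(968) = b2(484) + '0'
b2(484) = b2(242) + '0'
b2(242) = b2(121) + '0'
b2(121) = b2(60) + '1'
b2(60) = b2(30) + '0'
b2(30) = b2(15) + '0'
b2(15) = b2(7) + '1'
b2(7) = b2(3) + '1'
b2(3) = b2(1) + '1'
b2(1) = '1'  (base case)
Concatenating: '1' + '1' + '1' + '1' + '0' + '0' + '1' + '0' + '0' + '0' + '1' + '1' = '111100100011'

111100100011


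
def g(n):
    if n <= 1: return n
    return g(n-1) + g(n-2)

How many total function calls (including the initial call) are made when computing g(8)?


Let C(n) = total calls for g(n)
C(0) = 1, C(1) = 1
C(2) = 1 + C(1) + C(0) = 1 + 1 + 1 = 3
C(3) = 1 + C(2) + C(1) = 1 + 3 + 1 = 5
C(4) = 1 + C(3) + C(2) = 1 + 5 + 3 = 9
C(5) = 1 + C(4) + C(3) = 1 + 9 + 5 = 15
C(6) = 1 + C(5) + C(4) = 1 + 15 + 9 = 25
C(7) = 1 + C(6) + C(5) = 1 + 25 + 15 = 41
C(8) = 1 + C(7) + C(6) = 1 + 41 + 25 = 67

67


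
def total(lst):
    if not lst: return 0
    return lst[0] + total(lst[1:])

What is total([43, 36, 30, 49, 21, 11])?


total([43, 36, 30, 49, 21, 11]) = 43 + total([36, 30, 49, 21, 11])
total([36, 30, 49, 21, 11]) = 36 + total([30, 49, 21, 11])
total([30, 49, 21, 11]) = 30 + total([49, 21, 11])
total([49, 21, 11]) = 49 + total([21, 11])
total([21, 11]) = 21 + total([11])
total([11]) = 11 + total([])
total([]) = 0  (base case)
Total: 43 + 36 + 30 + 49 + 21 + 11 + 0 = 190

190


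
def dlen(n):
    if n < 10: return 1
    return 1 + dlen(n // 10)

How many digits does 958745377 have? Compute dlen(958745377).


dlen(958745377) = 1 + dlen(95874537)
dlen(95874537) = 1 + dlen(9587453)
dlen(9587453) = 1 + dlen(958745)
dlen(958745) = 1 + dlen(95874)
dlen(95874) = 1 + dlen(9587)
dlen(9587) = 1 + dlen(958)
dlen(958) = 1 + dlen(95)
dlen(95) = 1 + dlen(9)
dlen(9) = 1  (base case: 9 < 10)
Unwinding: 1 + 1 + 1 + 1 + 1 + 1 + 1 + 1 + 1 = 9

9


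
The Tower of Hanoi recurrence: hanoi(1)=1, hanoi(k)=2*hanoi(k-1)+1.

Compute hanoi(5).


hanoi(5) = 2 * hanoi(4) + 1
hanoi(4) = 2 * hanoi(3) + 1
hanoi(3) = 2 * hanoi(2) + 1
hanoi(2) = 2 * hanoi(1) + 1
hanoi(1) = 1  (base case)
hanoi(2) = 2 * 1 + 1 = 3
hanoi(3) = 2 * 3 + 1 = 7
hanoi(4) = 2 * 7 + 1 = 15
hanoi(5) = 2 * 15 + 1 = 31

31


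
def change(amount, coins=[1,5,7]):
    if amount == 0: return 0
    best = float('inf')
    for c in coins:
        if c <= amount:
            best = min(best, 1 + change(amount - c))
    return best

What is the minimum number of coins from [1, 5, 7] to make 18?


Building up with DP:
change(0) = 0
change(1) = min(1+change(0)=1+0=1) = 1
change(2) = min(1+change(1)=1+1=2) = 2
change(3) = min(1+change(2)=1+2=3) = 3
change(4) = min(1+change(3)=1+3=4) = 4
change(5) = min(1+change(4)=1+4=5, 1+change(0)=1+0=1) = 1
change(6) = min(1+change(5)=1+1=2, 1+change(1)=1+1=2) = 2
change(7) = min(1+change(6)=1+2=3, 1+change(2)=1+2=3, 1+change(0)=1+0=1) = 1
change(8) = min(1+change(7)=1+1=2, 1+change(3)=1+3=4, 1+change(1)=1+1=2) = 2
change(9) = min(1+change(8)=1+2=3, 1+change(4)=1+4=5, 1+change(2)=1+2=3) = 3
change(10) = min(1+change(9)=1+3=4, 1+change(5)=1+1=2, 1+change(3)=1+3=4) = 2
change(11) = min(1+change(10)=1+2=3, 1+change(6)=1+2=3, 1+change(4)=1+4=5) = 3
change(12) = min(1+change(11)=1+3=4, 1+change(7)=1+1=2, 1+change(5)=1+1=2) = 2
change(13) = min(1+change(12)=1+2=3, 1+change(8)=1+2=3, 1+change(6)=1+2=3) = 3
change(14) = min(1+change(13)=1+3=4, 1+change(9)=1+3=4, 1+change(7)=1+1=2) = 2
change(15) = min(1+change(14)=1+2=3, 1+change(10)=1+2=3, 1+change(8)=1+2=3) = 3
change(16) = min(1+change(15)=1+3=4, 1+change(11)=1+3=4, 1+change(9)=1+3=4) = 4
change(17) = min(1+change(16)=1+4=5, 1+change(12)=1+2=3, 1+change(10)=1+2=3) = 3
change(18) = min(1+change(17)=1+3=4, 1+change(13)=1+3=4, 1+change(11)=1+3=4) = 4

4


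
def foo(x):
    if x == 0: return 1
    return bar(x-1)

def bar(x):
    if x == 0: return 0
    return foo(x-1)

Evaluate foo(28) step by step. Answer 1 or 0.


foo(28) = bar(27)
bar(27) = foo(26)
foo(26) = bar(25)
bar(25) = foo(24)
foo(24) = bar(23)
bar(23) = foo(22)
foo(22) = bar(21)
bar(21) = foo(20)
foo(20) = bar(19)
bar(19) = foo(18)
foo(18) = bar(17)
bar(17) = foo(16)
foo(16) = bar(15)
bar(15) = foo(14)
foo(14) = bar(13)
bar(13) = foo(12)
foo(12) = bar(11)
bar(11) = foo(10)
foo(10) = bar(9)
bar(9) = foo(8)
foo(8) = bar(7)
bar(7) = foo(6)
foo(6) = bar(5)
bar(5) = foo(4)
foo(4) = bar(3)
bar(3) = foo(2)
foo(2) = bar(1)
bar(1) = foo(0)
foo(0) = 1  (base case)
Result: 1

1


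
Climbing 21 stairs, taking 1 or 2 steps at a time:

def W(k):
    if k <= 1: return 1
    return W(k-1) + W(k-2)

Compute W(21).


Building up from base cases:
W(0) = 1
W(1) = 1
W(2) = W(1) + W(0) = 1 + 1 = 2
W(3) = W(2) + W(1) = 2 + 1 = 3
W(4) = W(3) + W(2) = 3 + 2 = 5
W(5) = W(4) + W(3) = 5 + 3 = 8
W(6) = W(5) + W(4) = 8 + 5 = 13
W(7) = W(6) + W(5) = 13 + 8 = 21
W(8) = W(7) + W(6) = 21 + 13 = 34
W(9) = W(8) + W(7) = 34 + 21 = 55
W(10) = W(9) + W(8) = 55 + 34 = 89
W(11) = W(10) + W(9) = 89 + 55 = 144
W(12) = W(11) + W(10) = 144 + 89 = 233
W(13) = W(12) + W(11) = 233 + 144 = 377
W(14) = W(13) + W(12) = 377 + 233 = 610
W(15) = W(14) + W(13) = 610 + 377 = 987
W(16) = W(15) + W(14) = 987 + 610 = 1597
W(17) = W(16) + W(15) = 1597 + 987 = 2584
W(18) = W(17) + W(16) = 2584 + 1597 = 4181
W(19) = W(18) + W(17) = 4181 + 2584 = 6765
W(20) = W(19) + W(18) = 6765 + 4181 = 10946
W(21) = W(20) + W(19) = 10946 + 6765 = 17711

17711


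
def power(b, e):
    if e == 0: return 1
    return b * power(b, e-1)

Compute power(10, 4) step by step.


power(10, 4)
= 10 * power(10, 3)
= 10 * 10 * power(10, 2)
= 10 * 10 * 10 * power(10, 1)
= 10 * 10 * 10 * 10 * power(10, 0)
= 10 * 10 * 10 * 10 * 1
= 10000

10000


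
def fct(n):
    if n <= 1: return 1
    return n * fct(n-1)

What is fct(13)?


fct(13)
= 13 * fct(12)
= 13 * 12 * fct(11)
= 13 * 12 * 11 * fct(10)
= 13 * 12 * 11 * 10 * fct(9)
= 13 * 12 * 11 * 10 * 9 * fct(8)
= 13 * 12 * 11 * 10 * 9 * 8 * fct(7)
= 13 * 12 * 11 * 10 * 9 * 8 * 7 * fct(6)
= 13 * 12 * 11 * 10 * 9 * 8 * 7 * 6 * fct(5)
= 13 * 12 * 11 * 10 * 9 * 8 * 7 * 6 * 5 * fct(4)
= 13 * 12 * 11 * 10 * 9 * 8 * 7 * 6 * 5 * 4 * fct(3)
= 13 * 12 * 11 * 10 * 9 * 8 * 7 * 6 * 5 * 4 * 3 * fct(2)
= 13 * 12 * 11 * 10 * 9 * 8 * 7 * 6 * 5 * 4 * 3 * 2 * fct(1)
= 13 * 12 * 11 * 10 * 9 * 8 * 7 * 6 * 5 * 4 * 3 * 2 * 1
= 6227020800

6227020800


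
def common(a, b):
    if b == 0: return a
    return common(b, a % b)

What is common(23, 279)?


common(23, 279) = common(279, 23)
common(279, 23) = common(23, 3)
common(23, 3) = common(3, 2)
common(3, 2) = common(2, 1)
common(2, 1) = common(1, 0)
common(1, 0) = 1  (base case)

1


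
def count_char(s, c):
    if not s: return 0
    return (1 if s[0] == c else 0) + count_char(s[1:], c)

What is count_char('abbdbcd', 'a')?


s[0]='a' == 'a' -> 1
s[0]='b' != 'a' -> 0
s[0]='b' != 'a' -> 0
s[0]='d' != 'a' -> 0
s[0]='b' != 'a' -> 0
s[0]='c' != 'a' -> 0
s[0]='d' != 'a' -> 0
Sum: 1 + 0 + 0 + 0 + 0 + 0 + 0 = 1

1


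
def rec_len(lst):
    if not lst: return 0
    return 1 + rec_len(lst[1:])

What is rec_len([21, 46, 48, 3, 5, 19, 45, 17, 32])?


rec_len([21, 46, 48, 3, 5, 19, 45, 17, 32]) = 1 + rec_len([46, 48, 3, 5, 19, 45, 17, 32])
rec_len([46, 48, 3, 5, 19, 45, 17, 32]) = 1 + rec_len([48, 3, 5, 19, 45, 17, 32])
rec_len([48, 3, 5, 19, 45, 17, 32]) = 1 + rec_len([3, 5, 19, 45, 17, 32])
rec_len([3, 5, 19, 45, 17, 32]) = 1 + rec_len([5, 19, 45, 17, 32])
rec_len([5, 19, 45, 17, 32]) = 1 + rec_len([19, 45, 17, 32])
rec_len([19, 45, 17, 32]) = 1 + rec_len([45, 17, 32])
rec_len([45, 17, 32]) = 1 + rec_len([17, 32])
rec_len([17, 32]) = 1 + rec_len([32])
rec_len([32]) = 1 + rec_len([])
rec_len([]) = 0  (base case)
Unwinding: 1 + 1 + 1 + 1 + 1 + 1 + 1 + 1 + 1 + 0 = 9

9


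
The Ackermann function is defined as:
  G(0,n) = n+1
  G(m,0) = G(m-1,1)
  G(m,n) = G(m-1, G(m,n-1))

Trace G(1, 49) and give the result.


G(1, 49) = G(0, G(1, 48))
  G(1, 48) = G(0, G(1, 47))
    G(1, 47) = G(0, G(1, 46))
      G(1, 46) = G(0, G(1, 45))
        G(1, 45) = G(0, G(1, 44))
          G(1, 44) = G(0, G(1, 43))
          G(1, 43) = G(0, G(1, 42))
          G(1, 42) = G(0, G(1, 41))
          G(1, 41) = G(0, G(1, 40))
          G(1, 40) = G(0, G(1, 39))
          G(1, 39) = G(0, G(1, 38))
          G(1, 38) = G(0, G(1, 37))
          G(1, 37) = G(0, G(1, 36))
          G(1, 36) = G(0, G(1, 35))
          G(1, 35) = G(0, G(1, 34))
          G(1, 34) = G(0, G(1, 33))
          G(1, 33) = G(0, G(1, 32))
          G(1, 32) = G(0, G(1, 31))
          G(1, 31) = G(0, G(1, 30))
          G(1, 30) = G(0, G(1, 29))
          G(1, 29) = G(0, G(1, 28))
          G(1, 28) = G(0, G(1, 27))
          G(1, 27) = G(0, G(1, 26))
          G(1, 26) = G(0, G(1, 25))
          G(1, 25) = G(0, G(1, 24))
... (trace truncated)
Result: G(1, 49) = 51

51
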